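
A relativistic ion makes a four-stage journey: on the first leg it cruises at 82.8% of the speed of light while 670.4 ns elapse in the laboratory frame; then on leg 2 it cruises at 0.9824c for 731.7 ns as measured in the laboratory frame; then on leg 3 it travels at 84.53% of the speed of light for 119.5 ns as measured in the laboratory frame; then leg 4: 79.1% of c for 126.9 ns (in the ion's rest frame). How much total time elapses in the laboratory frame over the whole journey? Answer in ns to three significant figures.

Δt = 1730 ns

Leg 1: 670.4 ns is already measured in the laboratory frame.
Leg 2: 731.7 ns is already measured in the laboratory frame.
Leg 3: 119.5 ns is already measured in the laboratory frame.
Leg 4: β = 0.791; γ = 1/√(1 − 0.791²) = 1/√0.3743 = 1.634; Δt_4 = 1.634 × 126.9 = 207.4 ns.
Total: 670.4 + 731.7 + 119.5 + 207.4 ns.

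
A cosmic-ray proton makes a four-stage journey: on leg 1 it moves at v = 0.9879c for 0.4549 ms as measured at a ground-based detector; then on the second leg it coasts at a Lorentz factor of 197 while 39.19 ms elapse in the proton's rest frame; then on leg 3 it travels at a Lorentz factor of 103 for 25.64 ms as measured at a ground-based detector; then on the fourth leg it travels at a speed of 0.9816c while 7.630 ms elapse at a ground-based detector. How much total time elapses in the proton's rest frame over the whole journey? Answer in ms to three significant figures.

Leg 1: γ = 1/√(1 − 0.9879²) = 1/√0.02405 = 6.448; τ_1 = 0.4549/6.448 = 0.07055 ms.
Leg 2: 39.19 ms is already measured in the proton's rest frame.
Leg 3: γ = 103; τ_3 = 25.64/103.0 = 0.2489 ms.
Leg 4: γ = 1/√(1 − 0.9816²) = 1/√0.03646 = 5.237; τ_4 = 7.630/5.237 = 1.457 ms.
Total: 0.07055 + 39.19 + 0.2489 + 1.457 ms.

τ = 41.0 ms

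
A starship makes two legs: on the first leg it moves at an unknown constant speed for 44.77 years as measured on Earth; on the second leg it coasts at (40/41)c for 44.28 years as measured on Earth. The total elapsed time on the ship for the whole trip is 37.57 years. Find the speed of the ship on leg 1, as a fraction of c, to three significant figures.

Leg 1: speed unknown; τ_1 = 44.77/γ_1.
Leg 2: γ = 1/√(1 − (40/41)²) = 41/9 ≈ 4.556; τ_2 = 44.28/4.556 = 9.720 years.
Total proper time: τ_1 + 9.720 = 37.57, so τ_1 = 37.57 − 9.720 = 27.85 years.
γ_1 = 44.77/27.85 = 1.608; β = √(1 − 1/γ²) = √0.6130.

β = 0.783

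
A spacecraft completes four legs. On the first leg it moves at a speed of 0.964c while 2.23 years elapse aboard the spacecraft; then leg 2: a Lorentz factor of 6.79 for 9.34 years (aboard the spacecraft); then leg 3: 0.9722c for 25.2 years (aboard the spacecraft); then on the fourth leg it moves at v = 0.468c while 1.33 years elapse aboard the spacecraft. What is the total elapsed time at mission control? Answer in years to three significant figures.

Leg 1: γ = 1/√(1 − 0.964²) = 1/√0.07070 = 3.761; Δt_1 = 3.761 × 2.23 = 8.387 years.
Leg 2: γ = 6.79; Δt_2 = 6.790 × 9.34 = 63.42 years.
Leg 3: γ = 1/√(1 − 0.9722²) = 1/√0.05483 = 4.271; Δt_3 = 4.271 × 25.2 = 107.6 years.
Leg 4: γ = 1/√(1 − 0.468²) = 1/√0.7810 = 1.132; Δt_4 = 1.132 × 1.33 = 1.505 years.
Total: 8.387 + 63.42 + 107.6 + 1.505 years.

Δt = 181 years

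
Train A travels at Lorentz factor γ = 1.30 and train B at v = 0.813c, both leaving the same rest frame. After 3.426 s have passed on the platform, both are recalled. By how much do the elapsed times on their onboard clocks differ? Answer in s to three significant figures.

|τ_A − τ_B| = 0.641 s

A: γ = 1.30; τ_A = 3.426/1.300 = 2.635 s.
B: γ = 1/√(1 − 0.813²) = 1/√0.3390 = 1.717; τ_B = 3.426/1.717 = 1.995 s.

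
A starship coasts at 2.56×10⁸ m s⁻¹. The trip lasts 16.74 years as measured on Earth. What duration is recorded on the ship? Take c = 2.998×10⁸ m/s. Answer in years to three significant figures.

τ = 8.71 years

β = 2.56×10⁸/2.998×10⁸ = 0.8539; γ = 1/√(1 − 0.8539²) = 1.921
The interval measured on Earth is the dilated one; the clock on the ship measures the proper time τ = Δt/γ = 16.74/1.921 years.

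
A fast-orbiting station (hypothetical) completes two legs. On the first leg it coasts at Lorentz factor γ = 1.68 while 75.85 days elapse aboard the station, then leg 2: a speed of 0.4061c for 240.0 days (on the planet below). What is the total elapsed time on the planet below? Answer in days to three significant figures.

Δt = 367 days

Leg 1: γ = 1.68; Δt_1 = 1.680 × 75.85 = 127.4 days.
Leg 2: 240.0 days is already measured on the planet below.
Total: 127.4 + 240.0 days.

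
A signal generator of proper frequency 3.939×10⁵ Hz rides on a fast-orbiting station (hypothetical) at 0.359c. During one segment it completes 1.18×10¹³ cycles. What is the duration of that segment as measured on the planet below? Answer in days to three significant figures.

γ = 1/√(1 − 0.359²) = 1/√0.8711 = 1.071
Proper time for N cycles: τ = N/f = 1.18×10¹³/(3.939×10⁵) = 2.996×10⁷ s = 346.7 days.
Lab-frame duration Δt = γτ = 1.071 × 346.7 = 371.5 days.

Δt = 371 days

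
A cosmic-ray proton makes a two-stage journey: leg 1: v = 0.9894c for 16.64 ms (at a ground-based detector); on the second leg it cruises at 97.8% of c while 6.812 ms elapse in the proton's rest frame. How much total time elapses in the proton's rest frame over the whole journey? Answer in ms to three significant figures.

Leg 1: γ = 1/√(1 − 0.9894²) = 1/√0.02109 = 6.886; τ_1 = 16.64/6.886 = 2.416 ms.
Leg 2: 6.812 ms is already measured in the proton's rest frame.
Total: 2.416 + 6.812 ms.

τ = 9.23 ms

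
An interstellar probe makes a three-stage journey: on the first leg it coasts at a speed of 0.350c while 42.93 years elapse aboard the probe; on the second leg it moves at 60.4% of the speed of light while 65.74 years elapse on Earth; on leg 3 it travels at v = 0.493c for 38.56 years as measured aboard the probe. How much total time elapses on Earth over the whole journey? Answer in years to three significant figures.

Leg 1: γ = 1/√(1 − 0.350²) = 1/√0.8775 = 1.068; Δt_1 = 1.068 × 42.93 = 45.83 years.
Leg 2: 65.74 years is already measured on Earth.
Leg 3: γ = 1/√(1 − 0.493²) = 1/√0.7570 = 1.149; Δt_3 = 1.149 × 38.56 = 44.32 years.
Total: 45.83 + 65.74 + 44.32 years.

Δt = 156 years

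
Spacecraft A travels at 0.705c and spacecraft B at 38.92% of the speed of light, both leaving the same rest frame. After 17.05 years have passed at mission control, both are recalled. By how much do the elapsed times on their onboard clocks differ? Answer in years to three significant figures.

A: γ = 1/√(1 − 0.705²) = 1/√0.5030 = 1.410; τ_A = 17.05/1.410 = 12.09 years.
B: β = 0.3892; γ = 1/√(1 − 0.3892²) = 1/√0.8485 = 1.086; τ_B = 17.05/1.086 = 15.71 years.

|τ_A − τ_B| = 3.61 years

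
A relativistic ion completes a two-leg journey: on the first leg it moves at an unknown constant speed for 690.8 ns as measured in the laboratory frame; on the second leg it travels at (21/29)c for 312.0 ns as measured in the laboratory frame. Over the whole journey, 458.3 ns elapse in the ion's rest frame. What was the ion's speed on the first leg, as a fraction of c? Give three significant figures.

β = 0.936

Leg 1: speed unknown; τ_1 = 690.8/γ_1.
Leg 2: γ = 1/√(1 − (21/29)²) = 29/20 = 1.450; τ_2 = 312.0/1.450 = 215.2 ns.
Total proper time: τ_1 + 215.2 = 458.3, so τ_1 = 458.3 − 215.2 = 243.1 ns.
γ_1 = 690.8/243.1 = 2.841; β = √(1 − 1/γ²) = √0.8761.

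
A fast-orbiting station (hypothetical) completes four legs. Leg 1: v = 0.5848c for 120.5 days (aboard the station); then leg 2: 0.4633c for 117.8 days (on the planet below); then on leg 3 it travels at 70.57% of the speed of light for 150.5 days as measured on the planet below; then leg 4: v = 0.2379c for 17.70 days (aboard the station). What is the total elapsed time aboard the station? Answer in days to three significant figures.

Leg 1: 120.5 days is already measured aboard the station.
Leg 2: γ = 1/√(1 − 0.4633²) = 1/√0.7854 = 1.128; τ_2 = 117.8/1.128 = 104.4 days.
Leg 3: β = 0.7057; γ = 1/√(1 − 0.7057²) = 1/√0.5020 = 1.411; τ_3 = 150.5/1.411 = 106.6 days.
Leg 4: 17.70 days is already measured aboard the station.
Total: 120.5 + 104.4 + 106.6 + 17.70 days.

τ = 349 days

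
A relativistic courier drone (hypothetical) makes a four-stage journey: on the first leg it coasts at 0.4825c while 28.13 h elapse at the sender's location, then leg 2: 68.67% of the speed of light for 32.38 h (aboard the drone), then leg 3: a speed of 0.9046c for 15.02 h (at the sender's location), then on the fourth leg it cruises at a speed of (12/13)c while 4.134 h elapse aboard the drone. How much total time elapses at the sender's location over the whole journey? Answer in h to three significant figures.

Leg 1: 28.13 h is already measured at the sender's location.
Leg 2: β = 0.6867; γ = 1/√(1 − 0.6867²) = 1/√0.5284 = 1.376; Δt_2 = 1.376 × 32.38 = 44.54 h.
Leg 3: 15.02 h is already measured at the sender's location.
Leg 4: γ = 1/√(1 − (12/13)²) = 13/5 = 2.600; Δt_4 = 2.600 × 4.134 = 10.75 h.
Total: 28.13 + 44.54 + 15.02 + 10.75 h.

Δt = 98.4 h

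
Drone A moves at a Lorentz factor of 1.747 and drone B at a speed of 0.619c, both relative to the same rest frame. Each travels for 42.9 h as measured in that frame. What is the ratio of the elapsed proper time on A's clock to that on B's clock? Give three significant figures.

A: γ = 1.747. B: γ = 1/√(1 − 0.619²) = 1/√0.6168 = 1.273.
τ_A/τ_B = γ_B/γ_A = 1.273/1.747 = 0.7288, so τ_A/τ_B = 0.7288.

τ_A/τ_B = 0.729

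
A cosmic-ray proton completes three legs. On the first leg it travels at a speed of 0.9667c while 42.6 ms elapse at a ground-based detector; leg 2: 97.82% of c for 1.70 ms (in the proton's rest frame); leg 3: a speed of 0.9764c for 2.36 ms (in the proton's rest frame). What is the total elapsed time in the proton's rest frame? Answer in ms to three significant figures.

Leg 1: γ = 1/√(1 − 0.9667²) = 1/√0.06549 = 3.908; τ_1 = 42.6/3.908 = 10.90 ms.
Leg 2: 1.70 ms is already measured in the proton's rest frame.
Leg 3: 2.36 ms is already measured in the proton's rest frame.
Total: 10.90 + 1.700 + 2.360 ms.

τ = 15.0 ms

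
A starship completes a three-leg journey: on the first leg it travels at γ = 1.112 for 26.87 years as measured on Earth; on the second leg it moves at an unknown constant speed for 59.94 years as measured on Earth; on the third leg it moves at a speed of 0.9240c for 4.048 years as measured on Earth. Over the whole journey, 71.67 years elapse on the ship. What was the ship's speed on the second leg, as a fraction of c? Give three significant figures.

Leg 1: γ = 1.112; τ_1 = 26.87/1.112 = 24.16 years.
Leg 2: speed unknown; τ_2 = 59.94/γ_2.
Leg 3: γ = 1/√(1 − 0.9240²) = 1/√0.1462 = 2.615; τ_3 = 4.048/2.615 = 1.548 years.
Total proper time: 24.16 + τ_2 + 1.548 = 71.67, so τ_2 = 71.67 − 25.71 = 45.96 years.
γ_2 = 59.94/45.96 = 1.304; β = √(1 − 1/γ²) = √0.4121.

β = 0.642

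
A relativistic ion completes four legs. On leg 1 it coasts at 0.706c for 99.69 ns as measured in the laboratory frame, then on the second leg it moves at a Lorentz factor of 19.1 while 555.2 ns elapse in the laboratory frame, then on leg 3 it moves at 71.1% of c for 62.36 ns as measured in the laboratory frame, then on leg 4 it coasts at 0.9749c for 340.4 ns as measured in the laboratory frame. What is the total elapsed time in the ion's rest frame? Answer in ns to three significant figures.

τ = 219 ns

Leg 1: γ = 1/√(1 − 0.706²) = 1/√0.5016 = 1.412; τ_1 = 99.69/1.412 = 70.60 ns.
Leg 2: γ = 19.1; τ_2 = 555.2/19.10 = 29.07 ns.
Leg 3: β = 0.711; γ = 1/√(1 − 0.711²) = 1/√0.4945 = 1.422; τ_3 = 62.36/1.422 = 43.85 ns.
Leg 4: γ = 1/√(1 − 0.9749²) = 1/√0.04957 = 4.491; τ_4 = 340.4/4.491 = 75.79 ns.
Total: 70.60 + 29.07 + 43.85 + 75.79 ns.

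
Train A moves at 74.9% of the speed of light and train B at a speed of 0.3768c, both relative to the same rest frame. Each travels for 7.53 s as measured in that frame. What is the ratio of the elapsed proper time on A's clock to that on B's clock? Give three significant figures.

τ_A/τ_B = 0.715

A: β = 0.749; γ = 1/√(1 − 0.749²) = 1/√0.4390 = 1.509. B: γ = 1/√(1 − 0.3768²) = 1/√0.8580 = 1.080.
τ_A/τ_B = γ_B/γ_A = 1.080/1.509 = 0.7153, so τ_A/τ_B = 0.7153.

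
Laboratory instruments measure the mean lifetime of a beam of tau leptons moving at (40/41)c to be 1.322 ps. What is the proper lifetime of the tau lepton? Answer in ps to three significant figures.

τ₀ = 0.290 ps

γ = 1/√(1 − (40/41)²) = 41/9 ≈ 4.556
The lab-frame lifetime is the dilated interval; the proper lifetime is τ₀ = Δt/γ = 1.322/4.556 ps.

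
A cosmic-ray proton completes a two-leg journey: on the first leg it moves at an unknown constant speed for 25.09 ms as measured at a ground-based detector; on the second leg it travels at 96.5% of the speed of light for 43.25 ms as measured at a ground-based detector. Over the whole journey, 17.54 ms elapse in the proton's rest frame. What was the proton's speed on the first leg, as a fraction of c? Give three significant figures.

β = 0.969

Leg 1: speed unknown; τ_1 = 25.09/γ_1.
Leg 2: β = 0.965; γ = 1/√(1 − 0.965²) = 1/√0.06878 = 3.813; τ_2 = 43.25/3.813 = 11.34 ms.
Total proper time: τ_1 + 11.34 = 17.54, so τ_1 = 17.54 − 11.34 = 6.198 ms.
γ_1 = 25.09/6.198 = 4.048; β = √(1 − 1/γ²) = √0.9390.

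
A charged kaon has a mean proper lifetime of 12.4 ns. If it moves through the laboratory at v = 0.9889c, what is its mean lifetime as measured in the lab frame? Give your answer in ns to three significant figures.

γ = 1/√(1 − 0.9889²) = 1/√0.02208 = 6.730
The rest-frame lifetime is the proper time; the lab measures the dilated interval Δt = γτ₀ = 6.730 × 12.4 ns.

Δt = 83.5 ns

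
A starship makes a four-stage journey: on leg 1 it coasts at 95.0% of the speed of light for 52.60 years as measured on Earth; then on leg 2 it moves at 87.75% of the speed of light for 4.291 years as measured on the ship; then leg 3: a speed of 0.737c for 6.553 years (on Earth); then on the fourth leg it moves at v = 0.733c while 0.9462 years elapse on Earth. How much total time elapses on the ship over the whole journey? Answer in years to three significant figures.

Leg 1: β = 0.950; γ = 1/√(1 − 0.950²) = 1/√0.09750 = 3.203; τ_1 = 52.60/3.203 = 16.42 years.
Leg 2: 4.291 years is already measured on the ship.
Leg 3: γ = 1/√(1 − 0.737²) = 1/√0.4568 = 1.480; τ_3 = 6.553/1.480 = 4.429 years.
Leg 4: γ = 1/√(1 − 0.733²) = 1/√0.4627 = 1.470; τ_4 = 0.9462/1.470 = 0.6436 years.
Total: 16.42 + 4.291 + 4.429 + 0.6436 years.

τ = 25.8 years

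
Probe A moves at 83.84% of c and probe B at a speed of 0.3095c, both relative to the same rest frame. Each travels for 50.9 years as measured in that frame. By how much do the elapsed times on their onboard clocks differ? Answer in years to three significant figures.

A: β = 0.8384; γ = 1/√(1 − 0.8384²) = 1/√0.2971 = 1.835; τ_A = 50.9/1.835 = 27.74 years.
B: γ = 1/√(1 − 0.3095²) = 1/√0.9042 = 1.052; τ_B = 50.9/1.052 = 48.40 years.

|τ_A − τ_B| = 20.7 years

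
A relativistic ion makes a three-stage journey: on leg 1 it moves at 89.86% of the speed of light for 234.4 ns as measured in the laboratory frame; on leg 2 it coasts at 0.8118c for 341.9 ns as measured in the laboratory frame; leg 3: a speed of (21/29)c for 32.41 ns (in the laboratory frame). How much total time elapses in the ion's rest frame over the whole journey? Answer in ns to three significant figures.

τ = 325 ns

Leg 1: β = 0.8986; γ = 1/√(1 − 0.8986²) = 1/√0.1925 = 2.279; τ_1 = 234.4/2.279 = 102.8 ns.
Leg 2: γ = 1/√(1 − 0.8118²) = 1/√0.3410 = 1.713; τ_2 = 341.9/1.713 = 199.6 ns.
Leg 3: γ = 1/√(1 − (21/29)²) = 29/20 = 1.450; τ_3 = 32.41/1.450 = 22.35 ns.
Total: 102.8 + 199.6 + 22.35 ns.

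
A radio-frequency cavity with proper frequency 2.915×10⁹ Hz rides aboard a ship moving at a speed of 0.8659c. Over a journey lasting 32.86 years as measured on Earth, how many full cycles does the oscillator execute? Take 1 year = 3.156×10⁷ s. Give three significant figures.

γ = 1/√(1 − 0.8659²) = 1/√0.2502 = 1.999
The oscillator's own cycle count is N = f × τ where τ is the proper time on the ship. τ = Δt/γ = 32.86/1.999 = 16.44 years = 5.188×10⁸ s.
N = 2.915×10⁹ × 5.188×10⁸ = 1.512×10¹⁸.

N = 1.51×10¹⁸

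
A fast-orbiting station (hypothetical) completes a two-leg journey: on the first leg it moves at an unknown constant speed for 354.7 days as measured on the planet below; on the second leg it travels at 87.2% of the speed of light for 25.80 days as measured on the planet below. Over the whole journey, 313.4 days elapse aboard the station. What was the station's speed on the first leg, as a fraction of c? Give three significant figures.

Leg 1: speed unknown; τ_1 = 354.7/γ_1.
Leg 2: β = 0.872; γ = 1/√(1 − 0.872²) = 1/√0.2396 = 2.043; τ_2 = 25.80/2.043 = 12.63 days.
Total proper time: τ_1 + 12.63 = 313.4, so τ_1 = 313.4 − 12.63 = 300.8 days.
γ_1 = 354.7/300.8 = 1.179; β = √(1 − 1/γ²) = √0.2810.

β = 0.530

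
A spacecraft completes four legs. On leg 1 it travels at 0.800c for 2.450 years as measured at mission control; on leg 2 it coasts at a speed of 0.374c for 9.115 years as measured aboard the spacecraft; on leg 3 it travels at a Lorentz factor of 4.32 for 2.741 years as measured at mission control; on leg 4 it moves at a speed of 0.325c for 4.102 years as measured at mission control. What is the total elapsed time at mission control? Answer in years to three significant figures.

Leg 1: 2.450 years is already measured at mission control.
Leg 2: γ = 1/√(1 − 0.374²) = 1/√0.8601 = 1.078; Δt_2 = 1.078 × 9.115 = 9.828 years.
Leg 3: 2.741 years is already measured at mission control.
Leg 4: 4.102 years is already measured at mission control.
Total: 2.450 + 9.828 + 2.741 + 4.102 years.

Δt = 19.1 years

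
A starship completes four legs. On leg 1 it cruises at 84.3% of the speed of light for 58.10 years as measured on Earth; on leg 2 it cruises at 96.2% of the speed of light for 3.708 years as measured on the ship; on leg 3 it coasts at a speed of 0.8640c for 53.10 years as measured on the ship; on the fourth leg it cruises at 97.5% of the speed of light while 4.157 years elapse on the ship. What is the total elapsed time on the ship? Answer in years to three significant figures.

Leg 1: β = 0.843; γ = 1/√(1 − 0.843²) = 1/√0.2894 = 1.859; τ_1 = 58.10/1.859 = 31.25 years.
Leg 2: 3.708 years is already measured on the ship.
Leg 3: 53.10 years is already measured on the ship.
Leg 4: 4.157 years is already measured on the ship.
Total: 31.25 + 3.708 + 53.10 + 4.157 years.

τ = 92.2 years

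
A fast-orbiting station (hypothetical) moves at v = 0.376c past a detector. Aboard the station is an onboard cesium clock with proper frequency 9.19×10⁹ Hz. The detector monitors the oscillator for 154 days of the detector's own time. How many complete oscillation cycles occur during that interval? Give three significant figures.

γ = 1/√(1 − 0.376²) = 1/√0.8586 = 1.079
During 154 days of lab time, the oscillator's proper time advances by τ = Δt/γ = 154/1.079 = 142.7 days = 1.233×10⁷ s.
N = f × τ = 9.19×10⁹ × 1.233×10⁷ = 1.133×10¹⁷.

N = 1.13×10¹⁷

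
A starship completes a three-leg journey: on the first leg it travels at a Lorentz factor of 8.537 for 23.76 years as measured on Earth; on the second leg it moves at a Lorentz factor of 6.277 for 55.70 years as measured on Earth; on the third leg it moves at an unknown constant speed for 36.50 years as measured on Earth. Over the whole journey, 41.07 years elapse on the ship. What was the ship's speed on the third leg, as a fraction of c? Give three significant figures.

Leg 1: γ = 8.537; τ_1 = 23.76/8.537 = 2.783 years.
Leg 2: γ = 6.277; τ_2 = 55.70/6.277 = 8.874 years.
Leg 3: speed unknown; τ_3 = 36.50/γ_3.
Total proper time: 2.783 + 8.874 + τ_3 = 41.07, so τ_3 = 41.07 − 11.66 = 29.41 years.
γ_3 = 36.50/29.41 = 1.241; β = √(1 − 1/γ²) = √0.3506.

β = 0.592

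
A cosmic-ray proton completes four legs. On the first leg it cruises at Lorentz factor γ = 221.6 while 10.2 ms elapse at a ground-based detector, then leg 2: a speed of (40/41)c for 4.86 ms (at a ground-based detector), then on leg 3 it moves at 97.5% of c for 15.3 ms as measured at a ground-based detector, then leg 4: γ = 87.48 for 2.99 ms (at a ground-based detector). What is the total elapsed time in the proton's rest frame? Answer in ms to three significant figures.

Leg 1: γ = 221.6; τ_1 = 10.2/221.6 = 0.04603 ms.
Leg 2: γ = 1/√(1 − (40/41)²) = 41/9 ≈ 4.556; τ_2 = 4.86/4.556 = 1.067 ms.
Leg 3: β = 0.975; γ = 1/√(1 − 0.975²) = 1/√0.04938 = 4.500; τ_3 = 15.3/4.500 = 3.400 ms.
Leg 4: γ = 87.48; τ_4 = 2.99/87.48 = 0.03418 ms.
Total: 0.04603 + 1.067 + 3.400 + 0.03418 ms.

τ = 4.55 ms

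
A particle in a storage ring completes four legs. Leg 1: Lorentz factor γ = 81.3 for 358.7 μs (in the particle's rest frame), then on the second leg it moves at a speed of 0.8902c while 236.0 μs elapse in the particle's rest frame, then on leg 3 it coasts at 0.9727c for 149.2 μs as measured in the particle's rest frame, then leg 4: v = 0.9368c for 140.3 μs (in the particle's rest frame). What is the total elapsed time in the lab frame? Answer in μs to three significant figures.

Δt = 3.07×10⁴ μs

Leg 1: γ = 81.3; Δt_1 = 81.30 × 358.7 = 2.916×10⁴ μs.
Leg 2: γ = 1/√(1 − 0.8902²) = 1/√0.2075 = 2.195; Δt_2 = 2.195 × 236.0 = 518.0 μs.
Leg 3: γ = 1/√(1 − 0.9727²) = 1/√0.05385 = 4.309; Δt_3 = 4.309 × 149.2 = 642.9 μs.
Leg 4: γ = 1/√(1 − 0.9368²) = 1/√0.1224 = 2.858; Δt_4 = 2.858 × 140.3 = 401.0 μs.
Total: 2.916×10⁴ + 518.0 + 642.9 + 401.0 μs.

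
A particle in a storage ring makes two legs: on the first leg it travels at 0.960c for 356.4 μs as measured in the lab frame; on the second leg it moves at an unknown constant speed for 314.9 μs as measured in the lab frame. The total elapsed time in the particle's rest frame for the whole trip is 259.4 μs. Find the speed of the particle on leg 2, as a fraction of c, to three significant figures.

Leg 1: γ = 1/√(1 − 0.960²) = 25/7 ≈ 3.571; τ_1 = 356.4/3.571 = 99.79 μs.
Leg 2: speed unknown; τ_2 = 314.9/γ_2.
Total proper time: 99.79 + τ_2 = 259.4, so τ_2 = 259.4 − 99.79 = 159.6 μs.
γ_2 = 314.9/159.6 = 1.973; β = √(1 − 1/γ²) = √0.7431.

β = 0.862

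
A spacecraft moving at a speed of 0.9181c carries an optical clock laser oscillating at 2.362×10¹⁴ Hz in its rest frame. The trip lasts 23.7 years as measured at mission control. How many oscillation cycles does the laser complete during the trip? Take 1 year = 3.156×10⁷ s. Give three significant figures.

N = 7.00×10²²

γ = 1/√(1 − 0.9181²) = 1/√0.1571 = 2.523
The oscillator's own cycle count is N = f × τ where τ is the proper time aboard the spacecraft. τ = Δt/γ = 23.7/2.523 = 9.393 years = 2.965×10⁸ s.
N = 2.362×10¹⁴ × 2.965×10⁸ = 7.002×10²².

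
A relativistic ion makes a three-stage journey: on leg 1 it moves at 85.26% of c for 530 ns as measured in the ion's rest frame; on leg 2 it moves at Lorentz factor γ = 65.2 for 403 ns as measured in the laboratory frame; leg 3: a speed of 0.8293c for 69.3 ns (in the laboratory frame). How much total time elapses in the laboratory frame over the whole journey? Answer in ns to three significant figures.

Δt = 1490 ns

Leg 1: β = 0.8526; γ = 1/√(1 − 0.8526²) = 1/√0.2731 = 1.914; Δt_1 = 1.914 × 530 = 1014 ns.
Leg 2: 403 ns is already measured in the laboratory frame.
Leg 3: 69.3 ns is already measured in the laboratory frame.
Total: 1014 + 403.0 + 69.30 ns.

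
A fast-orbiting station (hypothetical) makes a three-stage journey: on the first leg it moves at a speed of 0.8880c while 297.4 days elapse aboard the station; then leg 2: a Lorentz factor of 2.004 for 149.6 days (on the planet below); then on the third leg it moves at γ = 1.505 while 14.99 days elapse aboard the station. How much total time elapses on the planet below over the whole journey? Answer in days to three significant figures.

Δt = 819 days

Leg 1: γ = 1/√(1 − 0.8880²) = 1/√0.2115 = 2.175; Δt_1 = 2.175 × 297.4 = 646.7 days.
Leg 2: 149.6 days is already measured on the planet below.
Leg 3: γ = 1.505; Δt_3 = 1.505 × 14.99 = 22.56 days.
Total: 646.7 + 149.6 + 22.56 days.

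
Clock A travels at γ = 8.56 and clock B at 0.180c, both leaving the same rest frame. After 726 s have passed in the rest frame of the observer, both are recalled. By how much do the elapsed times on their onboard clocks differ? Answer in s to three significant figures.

|τ_A − τ_B| = 629 s

A: γ = 8.56; τ_A = 726/8.560 = 84.81 s.
B: γ = 1/√(1 − 0.180²) = 1/√0.9676 = 1.017; τ_B = 726/1.017 = 714.1 s.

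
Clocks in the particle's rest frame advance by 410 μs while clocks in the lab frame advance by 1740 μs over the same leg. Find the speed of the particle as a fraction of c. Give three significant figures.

β = 0.972

The proper time is measured in the particle's rest frame (both events occur at the particle's location); Δt is measured in the lab frame. γ = Δt/τ = 1740/410 = 4.244.
β = √(1 − 1/γ²) = √(1 − 0.05552) = √0.9445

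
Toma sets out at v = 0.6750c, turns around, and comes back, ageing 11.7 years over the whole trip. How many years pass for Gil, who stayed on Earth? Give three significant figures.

Δt = 15.9 years

γ = 1/√(1 − 0.6750²) = 1/√0.5444 = 1.355
Earth-frame duration is the dilated interval: Δt = γτ = 1.355 × 11.7 years.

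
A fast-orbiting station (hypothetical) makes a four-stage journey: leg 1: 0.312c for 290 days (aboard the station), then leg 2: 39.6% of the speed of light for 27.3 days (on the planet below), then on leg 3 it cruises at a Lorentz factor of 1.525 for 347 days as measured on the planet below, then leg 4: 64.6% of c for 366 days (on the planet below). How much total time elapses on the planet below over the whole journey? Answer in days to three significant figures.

Δt = 1050 days

Leg 1: γ = 1/√(1 − 0.312²) = 1/√0.9027 = 1.053; Δt_1 = 1.053 × 290 = 305.2 days.
Leg 2: 27.3 days is already measured on the planet below.
Leg 3: 347 days is already measured on the planet below.
Leg 4: 366 days is already measured on the planet below.
Total: 305.2 + 27.30 + 347.0 + 366.0 days.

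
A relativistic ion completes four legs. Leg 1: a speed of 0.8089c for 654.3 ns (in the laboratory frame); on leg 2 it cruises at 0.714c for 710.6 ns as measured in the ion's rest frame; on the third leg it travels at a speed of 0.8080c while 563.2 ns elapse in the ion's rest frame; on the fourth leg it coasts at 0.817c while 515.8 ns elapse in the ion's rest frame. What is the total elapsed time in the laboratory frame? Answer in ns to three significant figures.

Δt = 3520 ns

Leg 1: 654.3 ns is already measured in the laboratory frame.
Leg 2: γ = 1/√(1 − 0.714²) = 1/√0.4902 = 1.428; Δt_2 = 1.428 × 710.6 = 1015 ns.
Leg 3: γ = 1/√(1 − 0.8080²) = 1/√0.3471 = 1.697; Δt_3 = 1.697 × 563.2 = 955.9 ns.
Leg 4: γ = 1/√(1 − 0.817²) = 1/√0.3325 = 1.734; Δt_4 = 1.734 × 515.8 = 894.5 ns.
Total: 654.3 + 1015 + 955.9 + 894.5 ns.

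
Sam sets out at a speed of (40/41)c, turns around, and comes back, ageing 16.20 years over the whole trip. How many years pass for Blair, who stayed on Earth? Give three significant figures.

γ = 1/√(1 − (40/41)²) = 41/9 ≈ 4.556
Earth-frame duration is the dilated interval: Δt = γτ = 4.556 × 16.20 years.

Δt = 73.8 years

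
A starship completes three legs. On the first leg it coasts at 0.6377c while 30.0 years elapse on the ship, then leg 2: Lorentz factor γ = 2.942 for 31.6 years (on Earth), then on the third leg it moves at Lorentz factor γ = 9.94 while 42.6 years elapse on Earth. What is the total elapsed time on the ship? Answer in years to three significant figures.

τ = 45.0 years

Leg 1: 30.0 years is already measured on the ship.
Leg 2: γ = 2.942; τ_2 = 31.6/2.942 = 10.74 years.
Leg 3: γ = 9.94; τ_3 = 42.6/9.940 = 4.286 years.
Total: 30.00 + 10.74 + 4.286 years.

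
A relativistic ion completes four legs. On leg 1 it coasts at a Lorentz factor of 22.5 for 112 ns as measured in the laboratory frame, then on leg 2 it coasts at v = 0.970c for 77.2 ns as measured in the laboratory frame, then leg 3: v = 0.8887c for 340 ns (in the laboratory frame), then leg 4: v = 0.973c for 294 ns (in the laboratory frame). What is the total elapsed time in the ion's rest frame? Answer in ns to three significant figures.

Leg 1: γ = 22.5; τ_1 = 112/22.50 = 4.978 ns.
Leg 2: γ = 1/√(1 − 0.970²) = 1/√0.05910 = 4.113; τ_2 = 77.2/4.113 = 18.77 ns.
Leg 3: γ = 1/√(1 − 0.8887²) = 1/√0.2102 = 2.181; τ_3 = 340/2.181 = 155.9 ns.
Leg 4: γ = 1/√(1 − 0.973²) = 1/√0.05327 = 4.333; τ_4 = 294/4.333 = 67.86 ns.
Total: 4.978 + 18.77 + 155.9 + 67.86 ns.

τ = 247 ns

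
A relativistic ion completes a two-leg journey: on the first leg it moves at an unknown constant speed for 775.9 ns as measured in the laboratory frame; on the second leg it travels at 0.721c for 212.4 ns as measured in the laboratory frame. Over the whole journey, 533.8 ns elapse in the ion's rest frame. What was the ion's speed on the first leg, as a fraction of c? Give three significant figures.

Leg 1: speed unknown; τ_1 = 775.9/γ_1.
Leg 2: γ = 1/√(1 − 0.721²) = 1/√0.4802 = 1.443; τ_2 = 212.4/1.443 = 147.2 ns.
Total proper time: τ_1 + 147.2 = 533.8, so τ_1 = 533.8 − 147.2 = 386.6 ns.
γ_1 = 775.9/386.6 = 2.007; β = √(1 − 1/γ²) = √0.7517.

β = 0.867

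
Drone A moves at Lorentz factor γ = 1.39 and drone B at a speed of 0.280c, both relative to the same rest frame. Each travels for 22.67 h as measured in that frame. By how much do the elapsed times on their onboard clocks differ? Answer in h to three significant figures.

|τ_A − τ_B| = 5.45 h

A: γ = 1.39; τ_A = 22.67/1.390 = 16.31 h.
B: γ = 1/√(1 − 0.280²) = 1/√0.9216 = 1.042; τ_B = 22.67/1.042 = 21.76 h.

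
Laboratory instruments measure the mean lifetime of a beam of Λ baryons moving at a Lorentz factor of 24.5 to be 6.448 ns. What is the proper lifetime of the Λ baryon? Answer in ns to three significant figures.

τ₀ = 0.263 ns

γ = 24.5
The lab-frame lifetime is the dilated interval; the proper lifetime is τ₀ = Δt/γ = 6.448/24.50 ns.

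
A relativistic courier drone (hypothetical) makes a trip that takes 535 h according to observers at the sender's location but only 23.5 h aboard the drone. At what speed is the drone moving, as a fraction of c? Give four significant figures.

The proper time is measured aboard the drone (both events occur at the drone's location); Δt is measured at the sender's location. γ = Δt/τ = 535/23.5 = 22.77.
β = √(1 − 1/γ²) = √(1 − 0.001929) = √0.9981

β = 0.9990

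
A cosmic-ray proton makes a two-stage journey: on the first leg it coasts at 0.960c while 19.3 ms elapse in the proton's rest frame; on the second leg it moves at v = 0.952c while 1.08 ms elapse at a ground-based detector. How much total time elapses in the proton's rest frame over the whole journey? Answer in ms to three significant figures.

τ = 19.6 ms

Leg 1: 19.3 ms is already measured in the proton's rest frame.
Leg 2: γ = 1/√(1 − 0.952²) = 1/√0.09370 = 3.267; τ_2 = 1.08/3.267 = 0.3306 ms.
Total: 19.30 + 0.3306 ms.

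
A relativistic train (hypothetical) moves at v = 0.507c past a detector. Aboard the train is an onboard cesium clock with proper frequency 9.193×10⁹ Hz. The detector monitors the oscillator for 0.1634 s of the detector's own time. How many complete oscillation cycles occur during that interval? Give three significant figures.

N = 1.29×10⁹

γ = 1/√(1 − 0.507²) = 1/√0.7430 = 1.160
During 0.1634 s of lab time, the oscillator's proper time advances by τ = Δt/γ = 0.1634/1.160 = 0.1408 s = 1.408×10⁻¹ s.
N = f × τ = 9.193×10⁹ × 1.408×10⁻¹ = 1.295×10⁹.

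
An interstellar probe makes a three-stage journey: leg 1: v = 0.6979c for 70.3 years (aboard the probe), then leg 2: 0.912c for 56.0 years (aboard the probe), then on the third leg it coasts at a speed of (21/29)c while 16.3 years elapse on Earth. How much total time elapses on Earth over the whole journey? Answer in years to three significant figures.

Δt = 251 years

Leg 1: γ = 1/√(1 − 0.6979²) = 1/√0.5129 = 1.396; Δt_1 = 1.396 × 70.3 = 98.16 years.
Leg 2: γ = 1/√(1 − 0.912²) = 1/√0.1683 = 2.438; Δt_2 = 2.438 × 56.0 = 136.5 years.
Leg 3: 16.3 years is already measured on Earth.
Total: 98.16 + 136.5 + 16.30 years.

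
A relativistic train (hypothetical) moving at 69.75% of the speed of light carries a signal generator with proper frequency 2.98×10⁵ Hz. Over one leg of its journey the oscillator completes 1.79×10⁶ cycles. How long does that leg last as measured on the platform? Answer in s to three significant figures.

β = 0.6975; γ = 1/√(1 − 0.6975²) = 1/√0.5135 = 1.396
Proper time for N cycles: τ = N/f = 1.79×10⁶/(2.98×10⁵) = 6.007×10⁰ s = 6.007 s.
Lab-frame duration Δt = γτ = 1.396 × 6.007 = 8.382 s.

Δt = 8.38 s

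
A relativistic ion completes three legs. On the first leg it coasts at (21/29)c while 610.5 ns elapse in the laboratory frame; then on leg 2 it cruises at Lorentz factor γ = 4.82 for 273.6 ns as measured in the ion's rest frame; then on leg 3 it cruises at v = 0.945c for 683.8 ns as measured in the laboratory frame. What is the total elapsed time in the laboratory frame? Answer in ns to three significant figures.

Δt = 2610 ns

Leg 1: 610.5 ns is already measured in the laboratory frame.
Leg 2: γ = 4.82; Δt_2 = 4.820 × 273.6 = 1319 ns.
Leg 3: 683.8 ns is already measured in the laboratory frame.
Total: 610.5 + 1319 + 683.8 ns.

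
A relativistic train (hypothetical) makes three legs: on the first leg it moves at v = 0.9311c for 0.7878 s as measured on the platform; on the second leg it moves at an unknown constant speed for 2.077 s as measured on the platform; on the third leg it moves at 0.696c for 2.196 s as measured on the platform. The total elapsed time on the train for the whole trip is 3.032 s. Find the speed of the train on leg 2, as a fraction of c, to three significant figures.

Leg 1: γ = 1/√(1 − 0.9311²) = 1/√0.1331 = 2.741; τ_1 = 0.7878/2.741 = 0.2874 s.
Leg 2: speed unknown; τ_2 = 2.077/γ_2.
Leg 3: γ = 1/√(1 − 0.696²) = 1/√0.5156 = 1.393; τ_3 = 2.196/1.393 = 1.577 s.
Total proper time: 0.2874 + τ_2 + 1.577 = 3.032, so τ_2 = 3.032 − 1.864 = 1.168 s.
γ_2 = 2.077/1.168 = 1.779; β = √(1 − 1/γ²) = √0.6839.

β = 0.827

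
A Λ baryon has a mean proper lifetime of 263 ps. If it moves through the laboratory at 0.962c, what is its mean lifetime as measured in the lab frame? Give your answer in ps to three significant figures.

Δt = 963 ps

γ = 1/√(1 − 0.962²) = 1/√0.07456 = 3.662
The rest-frame lifetime is the proper time; the lab measures the dilated interval Δt = γτ₀ = 3.662 × 263 ps.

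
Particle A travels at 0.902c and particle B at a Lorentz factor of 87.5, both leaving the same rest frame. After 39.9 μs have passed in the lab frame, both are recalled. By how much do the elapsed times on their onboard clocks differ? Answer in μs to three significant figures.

|τ_A − τ_B| = 16.8 μs

A: γ = 1/√(1 − 0.902²) = 1/√0.1864 = 2.316; τ_A = 39.9/2.316 = 17.23 μs.
B: γ = 87.5; τ_B = 39.9/87.50 = 0.4560 μs.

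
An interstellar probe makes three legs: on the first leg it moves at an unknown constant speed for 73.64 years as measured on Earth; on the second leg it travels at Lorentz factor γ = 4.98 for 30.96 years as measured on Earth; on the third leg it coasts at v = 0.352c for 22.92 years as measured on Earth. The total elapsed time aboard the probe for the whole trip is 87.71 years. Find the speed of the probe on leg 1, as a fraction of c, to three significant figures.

β = 0.579

Leg 1: speed unknown; τ_1 = 73.64/γ_1.
Leg 2: γ = 4.98; τ_2 = 30.96/4.980 = 6.217 years.
Leg 3: γ = 1/√(1 − 0.352²) = 1/√0.8761 = 1.068; τ_3 = 22.92/1.068 = 21.45 years.
Total proper time: τ_1 + 6.217 + 21.45 = 87.71, so τ_1 = 87.71 − 27.67 = 60.04 years.
γ_1 = 73.64/60.04 = 1.227; β = √(1 − 1/γ²) = √0.3353.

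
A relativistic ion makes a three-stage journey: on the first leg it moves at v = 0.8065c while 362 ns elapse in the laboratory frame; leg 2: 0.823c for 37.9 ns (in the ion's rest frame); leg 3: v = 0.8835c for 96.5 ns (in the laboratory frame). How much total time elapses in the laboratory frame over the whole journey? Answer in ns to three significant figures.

Δt = 525 ns

Leg 1: 362 ns is already measured in the laboratory frame.
Leg 2: γ = 1/√(1 − 0.823²) = 1/√0.3227 = 1.760; Δt_2 = 1.760 × 37.9 = 66.72 ns.
Leg 3: 96.5 ns is already measured in the laboratory frame.
Total: 362.0 + 66.72 + 96.50 ns.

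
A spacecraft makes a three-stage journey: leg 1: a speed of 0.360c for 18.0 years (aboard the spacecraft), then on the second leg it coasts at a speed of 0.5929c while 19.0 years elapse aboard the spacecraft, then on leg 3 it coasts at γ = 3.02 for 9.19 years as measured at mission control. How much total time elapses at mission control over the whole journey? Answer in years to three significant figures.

Δt = 52.1 years

Leg 1: γ = 1/√(1 − 0.360²) = 1/√0.8704 = 1.072; Δt_1 = 1.072 × 18.0 = 19.29 years.
Leg 2: γ = 1/√(1 − 0.5929²) = 1/√0.6485 = 1.242; Δt_2 = 1.242 × 19.0 = 23.59 years.
Leg 3: 9.19 years is already measured at mission control.
Total: 19.29 + 23.59 + 9.190 years.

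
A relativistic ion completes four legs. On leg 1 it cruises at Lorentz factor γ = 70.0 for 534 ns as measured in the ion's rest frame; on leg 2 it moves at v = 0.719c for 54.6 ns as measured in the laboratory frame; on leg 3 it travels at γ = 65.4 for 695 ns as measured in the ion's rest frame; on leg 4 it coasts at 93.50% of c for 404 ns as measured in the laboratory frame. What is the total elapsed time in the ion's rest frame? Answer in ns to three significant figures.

τ = 1410 ns

Leg 1: 534 ns is already measured in the ion's rest frame.
Leg 2: γ = 1/√(1 − 0.719²) = 1/√0.4830 = 1.439; τ_2 = 54.6/1.439 = 37.95 ns.
Leg 3: 695 ns is already measured in the ion's rest frame.
Leg 4: β = 0.9350; γ = 1/√(1 − 0.9350²) = 1/√0.1258 = 2.820; τ_4 = 404/2.820 = 143.3 ns.
Total: 534.0 + 37.95 + 695.0 + 143.3 ns.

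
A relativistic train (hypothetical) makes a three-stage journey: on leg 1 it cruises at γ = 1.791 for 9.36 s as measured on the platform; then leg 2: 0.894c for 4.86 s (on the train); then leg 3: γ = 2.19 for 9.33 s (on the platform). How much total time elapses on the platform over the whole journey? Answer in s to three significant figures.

Leg 1: 9.36 s is already measured on the platform.
Leg 2: γ = 1/√(1 − 0.894²) = 1/√0.2008 = 2.232; Δt_2 = 2.232 × 4.86 = 10.85 s.
Leg 3: 9.33 s is already measured on the platform.
Total: 9.360 + 10.85 + 9.330 s.

Δt = 29.5 s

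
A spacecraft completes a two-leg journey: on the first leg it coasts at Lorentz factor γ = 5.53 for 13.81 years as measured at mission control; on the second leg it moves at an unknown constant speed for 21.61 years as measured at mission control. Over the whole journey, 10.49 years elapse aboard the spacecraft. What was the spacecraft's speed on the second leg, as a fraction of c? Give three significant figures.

β = 0.929

Leg 1: γ = 5.53; τ_1 = 13.81/5.530 = 2.497 years.
Leg 2: speed unknown; τ_2 = 21.61/γ_2.
Total proper time: 2.497 + τ_2 = 10.49, so τ_2 = 10.49 − 2.497 = 7.993 years.
γ_2 = 21.61/7.993 = 2.704; β = √(1 − 1/γ²) = √0.8632.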